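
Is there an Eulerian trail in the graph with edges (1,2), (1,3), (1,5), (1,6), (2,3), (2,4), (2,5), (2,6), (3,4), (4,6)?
No (4 vertices have odd degree: {2, 3, 4, 6}; Eulerian path requires 0 or 2)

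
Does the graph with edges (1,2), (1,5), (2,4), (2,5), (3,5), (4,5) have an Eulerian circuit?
No (2 vertices have odd degree: {2, 3}; Eulerian circuit requires 0)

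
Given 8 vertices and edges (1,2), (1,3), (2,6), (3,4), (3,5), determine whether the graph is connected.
No, it has 3 components: {1, 2, 3, 4, 5, 6}, {7}, {8}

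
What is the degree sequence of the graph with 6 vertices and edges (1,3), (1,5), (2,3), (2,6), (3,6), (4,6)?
[3, 3, 2, 2, 1, 1] (degrees: deg(1)=2, deg(2)=2, deg(3)=3, deg(4)=1, deg(5)=1, deg(6)=3)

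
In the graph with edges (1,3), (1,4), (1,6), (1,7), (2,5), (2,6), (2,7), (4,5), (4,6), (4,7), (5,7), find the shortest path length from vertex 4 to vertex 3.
2 (path: 4 -> 1 -> 3, 2 edges)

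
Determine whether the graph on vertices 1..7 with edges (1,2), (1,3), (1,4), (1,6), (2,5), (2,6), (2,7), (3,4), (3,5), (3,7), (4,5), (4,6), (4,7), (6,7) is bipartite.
No (odd cycle of length 3: 2 -> 1 -> 6 -> 2)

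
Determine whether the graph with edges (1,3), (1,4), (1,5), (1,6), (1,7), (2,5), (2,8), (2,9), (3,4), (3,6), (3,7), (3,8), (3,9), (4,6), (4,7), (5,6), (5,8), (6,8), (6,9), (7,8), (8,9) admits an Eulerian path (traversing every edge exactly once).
Yes (the graph is connected and exactly 2 vertices have odd degree: {1, 2}; any Eulerian path must start and end at those)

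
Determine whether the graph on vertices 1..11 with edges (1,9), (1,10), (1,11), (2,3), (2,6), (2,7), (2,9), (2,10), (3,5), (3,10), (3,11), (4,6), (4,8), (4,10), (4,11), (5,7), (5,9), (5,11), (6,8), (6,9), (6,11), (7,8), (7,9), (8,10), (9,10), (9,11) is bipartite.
No (odd cycle of length 3: 11 -> 1 -> 9 -> 11)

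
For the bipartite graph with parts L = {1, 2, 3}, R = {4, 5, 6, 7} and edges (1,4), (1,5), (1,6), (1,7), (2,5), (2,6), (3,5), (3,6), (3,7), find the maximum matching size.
3 (matching: (1,7), (2,6), (3,5); upper bound min(|L|,|R|) = min(3,4) = 3)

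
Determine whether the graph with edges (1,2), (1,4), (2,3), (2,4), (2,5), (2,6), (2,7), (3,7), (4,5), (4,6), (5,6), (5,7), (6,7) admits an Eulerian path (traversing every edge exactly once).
Yes — and in fact it has an Eulerian circuit (the graph is connected and all 7 vertices have even degree)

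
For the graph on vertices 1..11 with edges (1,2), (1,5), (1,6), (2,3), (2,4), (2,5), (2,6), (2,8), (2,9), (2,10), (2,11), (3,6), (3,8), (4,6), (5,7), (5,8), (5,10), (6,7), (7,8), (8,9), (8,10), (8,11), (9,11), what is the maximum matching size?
5 (matching: (2,10), (3,8), (4,6), (5,7), (9,11); upper bound floor(n/2) = floor(11/2) = 5)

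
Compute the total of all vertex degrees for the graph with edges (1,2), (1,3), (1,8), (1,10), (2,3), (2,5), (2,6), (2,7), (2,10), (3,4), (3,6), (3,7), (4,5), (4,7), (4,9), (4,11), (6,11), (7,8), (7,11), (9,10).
40 (handshake: sum of degrees = 2|E| = 2 x 20 = 40)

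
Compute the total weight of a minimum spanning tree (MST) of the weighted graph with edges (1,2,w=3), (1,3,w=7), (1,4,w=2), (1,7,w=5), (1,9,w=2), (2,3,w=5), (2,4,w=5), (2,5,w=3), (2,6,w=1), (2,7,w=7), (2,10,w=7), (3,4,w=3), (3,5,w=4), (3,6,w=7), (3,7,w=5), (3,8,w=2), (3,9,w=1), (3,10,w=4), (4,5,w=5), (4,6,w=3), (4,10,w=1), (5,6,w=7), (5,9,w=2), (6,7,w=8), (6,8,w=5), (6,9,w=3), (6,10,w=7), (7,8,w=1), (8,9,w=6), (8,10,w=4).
15 (MST edges: (1,2,w=3), (1,4,w=2), (1,9,w=2), (2,6,w=1), (3,8,w=2), (3,9,w=1), (4,10,w=1), (5,9,w=2), (7,8,w=1); sum of weights 3 + 2 + 2 + 1 + 2 + 1 + 1 + 2 + 1 = 15)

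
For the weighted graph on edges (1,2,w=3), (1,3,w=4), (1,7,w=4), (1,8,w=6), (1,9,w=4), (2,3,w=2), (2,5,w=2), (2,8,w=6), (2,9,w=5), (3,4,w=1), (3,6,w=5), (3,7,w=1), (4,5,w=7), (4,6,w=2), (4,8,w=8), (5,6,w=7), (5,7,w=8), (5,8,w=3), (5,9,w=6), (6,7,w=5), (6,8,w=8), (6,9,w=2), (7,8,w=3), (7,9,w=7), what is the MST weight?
16 (MST edges: (1,2,w=3), (2,3,w=2), (2,5,w=2), (3,4,w=1), (3,7,w=1), (4,6,w=2), (5,8,w=3), (6,9,w=2); sum of weights 3 + 2 + 2 + 1 + 1 + 2 + 3 + 2 = 16)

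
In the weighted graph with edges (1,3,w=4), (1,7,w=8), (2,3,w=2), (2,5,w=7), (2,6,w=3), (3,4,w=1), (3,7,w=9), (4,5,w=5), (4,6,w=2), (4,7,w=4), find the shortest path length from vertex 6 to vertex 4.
2 (path: 6 -> 4; weights 2 = 2)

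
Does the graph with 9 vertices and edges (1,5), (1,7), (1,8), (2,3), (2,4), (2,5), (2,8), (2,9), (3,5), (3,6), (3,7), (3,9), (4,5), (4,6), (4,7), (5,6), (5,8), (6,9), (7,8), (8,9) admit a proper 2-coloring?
No (odd cycle of length 3: 5 -> 1 -> 8 -> 5)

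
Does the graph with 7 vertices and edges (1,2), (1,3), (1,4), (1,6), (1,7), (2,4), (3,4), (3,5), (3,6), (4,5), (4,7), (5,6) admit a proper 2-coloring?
No (odd cycle of length 3: 2 -> 1 -> 4 -> 2)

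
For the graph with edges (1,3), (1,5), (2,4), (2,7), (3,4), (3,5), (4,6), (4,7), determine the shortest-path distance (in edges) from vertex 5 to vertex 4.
2 (path: 5 -> 3 -> 4, 2 edges)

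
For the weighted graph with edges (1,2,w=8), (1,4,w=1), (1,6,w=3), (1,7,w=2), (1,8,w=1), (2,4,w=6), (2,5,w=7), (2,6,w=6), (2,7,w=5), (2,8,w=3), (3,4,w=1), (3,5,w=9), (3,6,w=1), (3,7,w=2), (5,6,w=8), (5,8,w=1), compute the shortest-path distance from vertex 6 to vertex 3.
1 (path: 6 -> 3; weights 1 = 1)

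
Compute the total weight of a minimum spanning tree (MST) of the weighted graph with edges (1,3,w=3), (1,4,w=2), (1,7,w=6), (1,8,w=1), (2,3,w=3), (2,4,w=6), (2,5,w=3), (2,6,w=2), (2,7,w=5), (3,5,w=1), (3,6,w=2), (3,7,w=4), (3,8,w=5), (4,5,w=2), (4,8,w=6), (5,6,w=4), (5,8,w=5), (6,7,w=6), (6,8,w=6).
14 (MST edges: (1,4,w=2), (1,8,w=1), (2,6,w=2), (3,5,w=1), (3,6,w=2), (3,7,w=4), (4,5,w=2); sum of weights 2 + 1 + 2 + 1 + 2 + 4 + 2 = 14)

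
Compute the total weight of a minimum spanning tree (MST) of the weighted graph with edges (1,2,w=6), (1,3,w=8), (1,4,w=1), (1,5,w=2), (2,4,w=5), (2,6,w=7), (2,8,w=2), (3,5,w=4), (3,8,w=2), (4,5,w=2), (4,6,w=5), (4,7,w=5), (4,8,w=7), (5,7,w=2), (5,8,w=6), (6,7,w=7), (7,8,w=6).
18 (MST edges: (1,4,w=1), (1,5,w=2), (2,8,w=2), (3,5,w=4), (3,8,w=2), (4,6,w=5), (5,7,w=2); sum of weights 1 + 2 + 2 + 4 + 2 + 5 + 2 = 18)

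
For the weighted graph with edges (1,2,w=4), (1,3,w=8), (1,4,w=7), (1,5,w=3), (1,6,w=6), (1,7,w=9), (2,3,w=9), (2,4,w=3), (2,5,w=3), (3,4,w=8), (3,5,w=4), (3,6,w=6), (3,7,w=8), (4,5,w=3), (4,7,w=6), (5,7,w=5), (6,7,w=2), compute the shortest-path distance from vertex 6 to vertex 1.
6 (path: 6 -> 1; weights 6 = 6)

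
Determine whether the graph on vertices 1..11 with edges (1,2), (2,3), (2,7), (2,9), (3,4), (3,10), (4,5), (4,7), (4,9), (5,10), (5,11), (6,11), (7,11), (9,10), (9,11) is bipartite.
Yes. Partition: {1, 3, 5, 6, 7, 8, 9}, {2, 4, 10, 11}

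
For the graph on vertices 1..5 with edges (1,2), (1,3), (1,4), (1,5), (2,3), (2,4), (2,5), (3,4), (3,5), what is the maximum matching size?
2 (matching: (1,4), (3,5); upper bound floor(n/2) = floor(5/2) = 2)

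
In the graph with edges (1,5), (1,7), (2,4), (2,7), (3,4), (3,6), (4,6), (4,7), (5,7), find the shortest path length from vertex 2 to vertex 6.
2 (path: 2 -> 4 -> 6, 2 edges)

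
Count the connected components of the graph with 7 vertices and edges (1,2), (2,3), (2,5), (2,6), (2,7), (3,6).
2 (components: {1, 2, 3, 5, 6, 7}, {4})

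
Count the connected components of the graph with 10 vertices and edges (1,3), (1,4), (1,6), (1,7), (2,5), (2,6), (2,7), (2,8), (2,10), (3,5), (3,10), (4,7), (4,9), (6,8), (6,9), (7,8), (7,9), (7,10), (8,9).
1 (components: {1, 2, 3, 4, 5, 6, 7, 8, 9, 10})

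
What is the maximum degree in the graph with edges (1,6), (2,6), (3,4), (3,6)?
3 (attained at vertex 6)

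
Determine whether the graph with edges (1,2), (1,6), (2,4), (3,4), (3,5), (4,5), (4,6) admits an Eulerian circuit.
Yes (the graph is connected and all 6 vertices have even degree)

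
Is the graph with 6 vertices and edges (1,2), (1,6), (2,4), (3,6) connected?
No, it has 2 components: {1, 2, 3, 4, 6}, {5}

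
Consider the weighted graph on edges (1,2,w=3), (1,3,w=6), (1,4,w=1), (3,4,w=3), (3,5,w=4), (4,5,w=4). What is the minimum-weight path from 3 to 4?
3 (path: 3 -> 4; weights 3 = 3)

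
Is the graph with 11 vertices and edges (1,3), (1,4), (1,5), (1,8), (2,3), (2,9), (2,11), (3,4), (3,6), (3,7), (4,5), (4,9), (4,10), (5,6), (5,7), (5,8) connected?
Yes (BFS from 1 visits [1, 3, 4, 5, 8, 2, 6, 7, 9, 10, 11] — all 11 vertices reached)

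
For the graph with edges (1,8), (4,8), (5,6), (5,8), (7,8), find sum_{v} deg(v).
10 (handshake: sum of degrees = 2|E| = 2 x 5 = 10)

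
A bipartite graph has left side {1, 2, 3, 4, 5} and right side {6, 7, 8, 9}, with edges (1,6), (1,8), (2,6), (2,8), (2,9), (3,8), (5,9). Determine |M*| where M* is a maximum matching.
3 (matching: (1,8), (2,6), (5,9); upper bound min(|L|,|R|) = min(5,4) = 4)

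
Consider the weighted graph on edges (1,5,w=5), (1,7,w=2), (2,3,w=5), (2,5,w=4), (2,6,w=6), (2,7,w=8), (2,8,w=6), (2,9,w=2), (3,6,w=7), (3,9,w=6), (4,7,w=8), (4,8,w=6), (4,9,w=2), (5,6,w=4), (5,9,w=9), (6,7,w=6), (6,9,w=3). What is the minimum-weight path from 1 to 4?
10 (path: 1 -> 7 -> 4; weights 2 + 8 = 10)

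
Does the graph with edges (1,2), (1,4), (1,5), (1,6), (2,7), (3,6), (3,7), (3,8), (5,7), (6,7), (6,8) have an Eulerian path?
Yes (the graph is connected and exactly 2 vertices have odd degree: {3, 4}; any Eulerian path must start and end at those)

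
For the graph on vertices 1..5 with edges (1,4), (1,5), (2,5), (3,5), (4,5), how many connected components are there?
1 (components: {1, 2, 3, 4, 5})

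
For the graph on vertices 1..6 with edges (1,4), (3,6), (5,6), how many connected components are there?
3 (components: {1, 4}, {2}, {3, 5, 6})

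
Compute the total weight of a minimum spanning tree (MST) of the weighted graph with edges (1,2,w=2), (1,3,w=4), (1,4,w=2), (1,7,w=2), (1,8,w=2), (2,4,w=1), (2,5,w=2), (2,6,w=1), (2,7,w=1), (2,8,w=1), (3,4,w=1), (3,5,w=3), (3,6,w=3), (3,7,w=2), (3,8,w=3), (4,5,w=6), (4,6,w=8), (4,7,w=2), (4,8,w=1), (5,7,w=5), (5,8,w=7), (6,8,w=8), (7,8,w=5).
9 (MST edges: (1,8,w=2), (2,4,w=1), (2,5,w=2), (2,6,w=1), (2,7,w=1), (2,8,w=1), (3,4,w=1); sum of weights 2 + 1 + 2 + 1 + 1 + 1 + 1 = 9)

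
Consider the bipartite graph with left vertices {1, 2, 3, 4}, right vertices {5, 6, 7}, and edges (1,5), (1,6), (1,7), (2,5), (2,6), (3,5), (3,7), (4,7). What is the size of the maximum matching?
3 (matching: (1,7), (2,6), (3,5); upper bound min(|L|,|R|) = min(4,3) = 3)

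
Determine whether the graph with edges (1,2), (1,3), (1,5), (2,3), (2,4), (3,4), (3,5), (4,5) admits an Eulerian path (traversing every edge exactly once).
No (4 vertices have odd degree: {1, 2, 4, 5}; Eulerian path requires 0 or 2)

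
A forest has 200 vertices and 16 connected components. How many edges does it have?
184 (Each of the 16 component trees on V_i vertices has V_i - 1 edges; summing gives V - C = 200 - 16 = 184)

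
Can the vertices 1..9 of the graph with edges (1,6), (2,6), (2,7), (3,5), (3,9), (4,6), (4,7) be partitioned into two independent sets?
Yes. Partition: {1, 2, 4, 5, 8, 9}, {3, 6, 7}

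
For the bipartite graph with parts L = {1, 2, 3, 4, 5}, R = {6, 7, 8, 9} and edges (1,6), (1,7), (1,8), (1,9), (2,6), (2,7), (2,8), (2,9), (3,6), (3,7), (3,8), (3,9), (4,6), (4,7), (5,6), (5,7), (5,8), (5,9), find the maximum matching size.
4 (matching: (1,9), (2,8), (3,7), (4,6); upper bound min(|L|,|R|) = min(5,4) = 4)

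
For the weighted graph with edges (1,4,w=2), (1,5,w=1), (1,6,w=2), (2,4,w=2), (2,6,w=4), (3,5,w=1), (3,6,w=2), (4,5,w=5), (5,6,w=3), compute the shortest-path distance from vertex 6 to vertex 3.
2 (path: 6 -> 3; weights 2 = 2)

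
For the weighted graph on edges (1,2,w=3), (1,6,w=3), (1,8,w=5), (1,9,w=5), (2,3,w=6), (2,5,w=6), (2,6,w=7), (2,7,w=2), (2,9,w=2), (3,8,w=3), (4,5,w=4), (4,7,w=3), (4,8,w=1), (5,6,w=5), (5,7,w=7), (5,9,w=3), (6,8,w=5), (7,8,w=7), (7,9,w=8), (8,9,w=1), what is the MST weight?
18 (MST edges: (1,2,w=3), (1,6,w=3), (2,7,w=2), (2,9,w=2), (3,8,w=3), (4,8,w=1), (5,9,w=3), (8,9,w=1); sum of weights 3 + 3 + 2 + 2 + 3 + 1 + 3 + 1 = 18)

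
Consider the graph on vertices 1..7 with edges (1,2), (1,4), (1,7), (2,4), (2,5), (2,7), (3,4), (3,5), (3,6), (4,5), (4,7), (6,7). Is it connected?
Yes (BFS from 1 visits [1, 2, 4, 7, 5, 3, 6] — all 7 vertices reached)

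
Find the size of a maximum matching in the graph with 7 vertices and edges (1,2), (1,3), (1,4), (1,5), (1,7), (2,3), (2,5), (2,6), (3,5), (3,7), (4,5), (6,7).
3 (matching: (1,3), (4,5), (6,7); upper bound floor(n/2) = floor(7/2) = 3)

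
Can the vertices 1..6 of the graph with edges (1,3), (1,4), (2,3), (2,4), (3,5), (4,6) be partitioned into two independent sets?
Yes. Partition: {1, 2, 5, 6}, {3, 4}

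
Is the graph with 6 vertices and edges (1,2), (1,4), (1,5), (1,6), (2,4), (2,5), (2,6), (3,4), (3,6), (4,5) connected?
Yes (BFS from 1 visits [1, 2, 4, 5, 6, 3] — all 6 vertices reached)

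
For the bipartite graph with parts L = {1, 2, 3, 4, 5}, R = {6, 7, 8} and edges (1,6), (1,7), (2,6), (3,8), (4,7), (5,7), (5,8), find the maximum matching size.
3 (matching: (1,7), (2,6), (3,8); upper bound min(|L|,|R|) = min(5,3) = 3)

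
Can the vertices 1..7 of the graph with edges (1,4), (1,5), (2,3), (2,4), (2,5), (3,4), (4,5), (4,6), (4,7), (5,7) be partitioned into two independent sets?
No (odd cycle of length 3: 5 -> 1 -> 4 -> 5)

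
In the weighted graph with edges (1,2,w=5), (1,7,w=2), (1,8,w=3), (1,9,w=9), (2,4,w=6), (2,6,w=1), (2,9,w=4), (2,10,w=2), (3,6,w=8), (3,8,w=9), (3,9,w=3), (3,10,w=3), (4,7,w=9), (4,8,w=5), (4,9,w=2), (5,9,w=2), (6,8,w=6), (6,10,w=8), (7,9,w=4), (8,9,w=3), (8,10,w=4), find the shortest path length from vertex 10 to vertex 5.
8 (path: 10 -> 2 -> 9 -> 5; weights 2 + 4 + 2 = 8)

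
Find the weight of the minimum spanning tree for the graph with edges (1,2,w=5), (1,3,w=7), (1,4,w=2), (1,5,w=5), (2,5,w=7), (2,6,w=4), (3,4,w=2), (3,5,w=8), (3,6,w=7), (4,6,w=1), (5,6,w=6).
14 (MST edges: (1,4,w=2), (1,5,w=5), (2,6,w=4), (3,4,w=2), (4,6,w=1); sum of weights 2 + 5 + 4 + 2 + 1 = 14)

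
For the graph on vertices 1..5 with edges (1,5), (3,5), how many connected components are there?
3 (components: {1, 3, 5}, {2}, {4})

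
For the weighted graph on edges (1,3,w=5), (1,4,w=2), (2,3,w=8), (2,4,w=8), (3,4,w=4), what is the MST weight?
14 (MST edges: (1,4,w=2), (2,3,w=8), (3,4,w=4); sum of weights 2 + 8 + 4 = 14)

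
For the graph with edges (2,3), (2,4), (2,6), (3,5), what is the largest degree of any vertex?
3 (attained at vertex 2)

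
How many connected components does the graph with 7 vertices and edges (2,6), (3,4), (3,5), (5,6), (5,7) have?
2 (components: {1}, {2, 3, 4, 5, 6, 7})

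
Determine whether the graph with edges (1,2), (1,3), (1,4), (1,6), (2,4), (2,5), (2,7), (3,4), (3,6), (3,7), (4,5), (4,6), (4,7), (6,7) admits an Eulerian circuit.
Yes (the graph is connected and all 7 vertices have even degree)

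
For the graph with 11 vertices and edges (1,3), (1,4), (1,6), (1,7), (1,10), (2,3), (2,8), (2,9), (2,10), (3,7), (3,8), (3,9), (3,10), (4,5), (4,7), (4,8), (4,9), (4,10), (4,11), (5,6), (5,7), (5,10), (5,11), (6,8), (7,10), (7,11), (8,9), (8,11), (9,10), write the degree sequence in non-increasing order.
[7, 7, 6, 6, 6, 5, 5, 5, 4, 4, 3] (degrees: deg(1)=5, deg(2)=4, deg(3)=6, deg(4)=7, deg(5)=5, deg(6)=3, deg(7)=6, deg(8)=6, deg(9)=5, deg(10)=7, deg(11)=4)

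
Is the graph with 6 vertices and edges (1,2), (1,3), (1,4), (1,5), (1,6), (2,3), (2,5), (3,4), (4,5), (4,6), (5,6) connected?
Yes (BFS from 1 visits [1, 2, 3, 4, 5, 6] — all 6 vertices reached)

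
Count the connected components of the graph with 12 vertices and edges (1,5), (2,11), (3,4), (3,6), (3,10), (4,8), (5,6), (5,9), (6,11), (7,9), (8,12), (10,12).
1 (components: {1, 2, 3, 4, 5, 6, 7, 8, 9, 10, 11, 12})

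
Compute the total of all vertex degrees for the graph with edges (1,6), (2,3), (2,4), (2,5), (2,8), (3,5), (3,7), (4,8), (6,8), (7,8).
20 (handshake: sum of degrees = 2|E| = 2 x 10 = 20)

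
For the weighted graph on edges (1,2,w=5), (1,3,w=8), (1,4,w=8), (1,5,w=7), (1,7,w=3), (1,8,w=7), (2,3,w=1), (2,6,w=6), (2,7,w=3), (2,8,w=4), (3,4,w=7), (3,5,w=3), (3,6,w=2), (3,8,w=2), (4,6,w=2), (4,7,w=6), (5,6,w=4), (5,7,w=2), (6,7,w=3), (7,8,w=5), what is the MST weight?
15 (MST edges: (1,7,w=3), (2,3,w=1), (2,7,w=3), (3,6,w=2), (3,8,w=2), (4,6,w=2), (5,7,w=2); sum of weights 3 + 1 + 3 + 2 + 2 + 2 + 2 = 15)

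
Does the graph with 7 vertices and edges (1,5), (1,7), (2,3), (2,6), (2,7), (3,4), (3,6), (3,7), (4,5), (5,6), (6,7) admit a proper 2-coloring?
No (odd cycle of length 3: 3 -> 7 -> 2 -> 3)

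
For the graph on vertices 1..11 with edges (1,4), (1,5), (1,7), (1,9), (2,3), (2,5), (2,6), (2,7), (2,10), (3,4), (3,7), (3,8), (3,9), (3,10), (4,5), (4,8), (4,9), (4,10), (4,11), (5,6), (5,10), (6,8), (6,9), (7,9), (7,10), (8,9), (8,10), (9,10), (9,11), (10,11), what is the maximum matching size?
5 (matching: (1,7), (3,4), (5,10), (6,8), (9,11); upper bound floor(n/2) = floor(11/2) = 5)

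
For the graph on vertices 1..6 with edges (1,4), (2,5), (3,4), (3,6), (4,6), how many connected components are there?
2 (components: {1, 3, 4, 6}, {2, 5})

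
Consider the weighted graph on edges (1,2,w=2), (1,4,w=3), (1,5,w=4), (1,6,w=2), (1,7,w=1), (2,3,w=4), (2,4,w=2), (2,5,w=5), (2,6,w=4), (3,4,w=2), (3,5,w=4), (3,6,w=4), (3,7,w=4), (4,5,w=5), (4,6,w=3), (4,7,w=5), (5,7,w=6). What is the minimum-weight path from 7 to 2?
3 (path: 7 -> 1 -> 2; weights 1 + 2 = 3)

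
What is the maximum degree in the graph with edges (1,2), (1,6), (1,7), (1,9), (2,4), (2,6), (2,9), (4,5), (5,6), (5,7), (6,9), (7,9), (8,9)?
5 (attained at vertex 9)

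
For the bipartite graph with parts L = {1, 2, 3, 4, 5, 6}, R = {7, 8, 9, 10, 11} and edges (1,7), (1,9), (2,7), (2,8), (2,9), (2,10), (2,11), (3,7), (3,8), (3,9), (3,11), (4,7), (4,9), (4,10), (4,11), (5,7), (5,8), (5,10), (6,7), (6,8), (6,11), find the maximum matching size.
5 (matching: (1,9), (2,11), (3,8), (4,10), (5,7); upper bound min(|L|,|R|) = min(6,5) = 5)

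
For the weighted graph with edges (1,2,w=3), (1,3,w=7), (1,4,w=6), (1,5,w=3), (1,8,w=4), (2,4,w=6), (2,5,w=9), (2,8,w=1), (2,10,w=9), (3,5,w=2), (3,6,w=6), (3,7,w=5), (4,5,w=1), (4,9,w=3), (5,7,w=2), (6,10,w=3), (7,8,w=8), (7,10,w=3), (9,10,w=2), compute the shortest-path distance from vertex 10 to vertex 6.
3 (path: 10 -> 6; weights 3 = 3)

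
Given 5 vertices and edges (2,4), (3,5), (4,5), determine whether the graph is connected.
No, it has 2 components: {1}, {2, 3, 4, 5}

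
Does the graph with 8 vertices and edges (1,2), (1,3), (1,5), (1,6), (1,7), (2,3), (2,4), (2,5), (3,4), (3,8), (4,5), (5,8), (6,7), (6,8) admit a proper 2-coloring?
No (odd cycle of length 3: 5 -> 1 -> 2 -> 5)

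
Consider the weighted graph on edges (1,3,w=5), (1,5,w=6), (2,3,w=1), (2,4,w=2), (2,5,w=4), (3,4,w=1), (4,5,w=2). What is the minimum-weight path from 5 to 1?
6 (path: 5 -> 1; weights 6 = 6)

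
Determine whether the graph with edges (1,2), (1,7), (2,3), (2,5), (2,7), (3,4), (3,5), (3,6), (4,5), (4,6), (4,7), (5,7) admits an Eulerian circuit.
Yes (the graph is connected and all 7 vertices have even degree)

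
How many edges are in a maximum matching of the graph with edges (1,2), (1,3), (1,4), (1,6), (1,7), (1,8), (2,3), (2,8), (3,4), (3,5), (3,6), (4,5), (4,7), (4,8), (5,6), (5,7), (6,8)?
4 (matching: (1,2), (3,6), (4,8), (5,7); upper bound floor(n/2) = floor(8/2) = 4)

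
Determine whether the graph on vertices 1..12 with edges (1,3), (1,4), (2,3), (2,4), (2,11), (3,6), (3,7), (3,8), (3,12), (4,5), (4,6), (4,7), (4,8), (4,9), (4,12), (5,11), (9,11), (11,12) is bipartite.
Yes. Partition: {1, 2, 5, 6, 7, 8, 9, 10, 12}, {3, 4, 11}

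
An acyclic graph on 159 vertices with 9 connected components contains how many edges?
150 (Each of the 9 component trees on V_i vertices has V_i - 1 edges; summing gives V - C = 159 - 9 = 150)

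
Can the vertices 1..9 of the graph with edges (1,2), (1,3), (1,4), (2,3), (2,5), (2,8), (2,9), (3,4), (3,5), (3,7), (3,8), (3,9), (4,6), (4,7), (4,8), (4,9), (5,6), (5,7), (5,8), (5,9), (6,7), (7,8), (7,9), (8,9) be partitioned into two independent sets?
No (odd cycle of length 3: 3 -> 1 -> 2 -> 3)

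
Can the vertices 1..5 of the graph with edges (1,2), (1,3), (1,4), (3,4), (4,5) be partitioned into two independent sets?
No (odd cycle of length 3: 4 -> 1 -> 3 -> 4)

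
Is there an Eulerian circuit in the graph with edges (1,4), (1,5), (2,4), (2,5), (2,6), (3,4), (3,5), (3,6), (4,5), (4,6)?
No (4 vertices have odd degree: {2, 3, 4, 6}; Eulerian circuit requires 0)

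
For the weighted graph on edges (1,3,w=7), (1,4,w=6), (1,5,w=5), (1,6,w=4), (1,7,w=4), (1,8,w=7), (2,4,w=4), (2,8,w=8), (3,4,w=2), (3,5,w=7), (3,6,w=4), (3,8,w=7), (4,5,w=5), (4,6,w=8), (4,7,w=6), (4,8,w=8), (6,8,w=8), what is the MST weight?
30 (MST edges: (1,5,w=5), (1,6,w=4), (1,7,w=4), (1,8,w=7), (2,4,w=4), (3,4,w=2), (3,6,w=4); sum of weights 5 + 4 + 4 + 7 + 4 + 2 + 4 = 30)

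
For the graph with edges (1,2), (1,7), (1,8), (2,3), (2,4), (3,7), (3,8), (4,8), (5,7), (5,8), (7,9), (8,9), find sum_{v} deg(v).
24 (handshake: sum of degrees = 2|E| = 2 x 12 = 24)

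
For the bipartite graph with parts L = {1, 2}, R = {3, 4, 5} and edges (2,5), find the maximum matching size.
1 (matching: (2,5); upper bound min(|L|,|R|) = min(2,3) = 2)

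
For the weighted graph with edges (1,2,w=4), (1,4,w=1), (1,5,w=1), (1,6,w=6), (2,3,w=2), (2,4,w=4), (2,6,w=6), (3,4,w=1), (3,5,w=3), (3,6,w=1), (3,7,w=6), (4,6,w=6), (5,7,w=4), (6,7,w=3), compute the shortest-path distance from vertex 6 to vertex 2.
3 (path: 6 -> 3 -> 2; weights 1 + 2 = 3)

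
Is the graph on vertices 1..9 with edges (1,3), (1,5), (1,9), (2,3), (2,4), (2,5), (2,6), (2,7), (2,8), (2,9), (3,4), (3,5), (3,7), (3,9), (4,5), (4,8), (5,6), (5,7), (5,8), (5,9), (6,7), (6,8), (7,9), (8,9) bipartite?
No (odd cycle of length 3: 9 -> 1 -> 5 -> 9)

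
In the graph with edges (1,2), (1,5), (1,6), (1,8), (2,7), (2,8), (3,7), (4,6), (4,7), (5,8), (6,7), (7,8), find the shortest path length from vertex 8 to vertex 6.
2 (path: 8 -> 1 -> 6, 2 edges)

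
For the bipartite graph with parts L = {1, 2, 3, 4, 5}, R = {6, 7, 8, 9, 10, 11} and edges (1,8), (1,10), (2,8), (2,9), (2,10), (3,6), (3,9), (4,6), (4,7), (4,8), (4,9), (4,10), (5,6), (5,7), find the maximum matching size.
5 (matching: (1,10), (2,9), (3,6), (4,8), (5,7); upper bound min(|L|,|R|) = min(5,6) = 5)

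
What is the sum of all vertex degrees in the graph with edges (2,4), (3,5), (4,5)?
6 (handshake: sum of degrees = 2|E| = 2 x 3 = 6)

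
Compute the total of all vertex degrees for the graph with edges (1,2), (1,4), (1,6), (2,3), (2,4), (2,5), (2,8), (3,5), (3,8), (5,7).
20 (handshake: sum of degrees = 2|E| = 2 x 10 = 20)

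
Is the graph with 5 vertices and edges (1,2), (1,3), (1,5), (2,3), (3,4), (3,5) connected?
Yes (BFS from 1 visits [1, 2, 3, 5, 4] — all 5 vertices reached)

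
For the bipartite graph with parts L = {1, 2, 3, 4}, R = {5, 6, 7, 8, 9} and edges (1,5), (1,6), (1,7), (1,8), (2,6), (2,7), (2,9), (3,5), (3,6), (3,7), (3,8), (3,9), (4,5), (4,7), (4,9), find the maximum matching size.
4 (matching: (1,8), (2,9), (3,6), (4,7); upper bound min(|L|,|R|) = min(4,5) = 4)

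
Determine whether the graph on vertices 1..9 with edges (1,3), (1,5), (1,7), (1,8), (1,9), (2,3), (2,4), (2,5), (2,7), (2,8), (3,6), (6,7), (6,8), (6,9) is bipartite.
Yes. Partition: {1, 2, 6}, {3, 4, 5, 7, 8, 9}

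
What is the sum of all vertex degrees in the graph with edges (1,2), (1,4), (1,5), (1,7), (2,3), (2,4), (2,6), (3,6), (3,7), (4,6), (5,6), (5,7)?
24 (handshake: sum of degrees = 2|E| = 2 x 12 = 24)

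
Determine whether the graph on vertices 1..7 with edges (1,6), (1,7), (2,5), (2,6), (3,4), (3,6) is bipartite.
Yes. Partition: {1, 2, 3}, {4, 5, 6, 7}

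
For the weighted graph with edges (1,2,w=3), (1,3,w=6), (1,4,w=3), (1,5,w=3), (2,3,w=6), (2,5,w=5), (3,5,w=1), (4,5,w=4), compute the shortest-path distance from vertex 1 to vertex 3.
4 (path: 1 -> 5 -> 3; weights 3 + 1 = 4)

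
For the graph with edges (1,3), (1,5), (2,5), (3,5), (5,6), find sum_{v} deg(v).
10 (handshake: sum of degrees = 2|E| = 2 x 5 = 10)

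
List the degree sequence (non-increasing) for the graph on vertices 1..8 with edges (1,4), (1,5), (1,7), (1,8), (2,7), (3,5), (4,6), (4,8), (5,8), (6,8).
[4, 4, 3, 3, 2, 2, 1, 1] (degrees: deg(1)=4, deg(2)=1, deg(3)=1, deg(4)=3, deg(5)=3, deg(6)=2, deg(7)=2, deg(8)=4)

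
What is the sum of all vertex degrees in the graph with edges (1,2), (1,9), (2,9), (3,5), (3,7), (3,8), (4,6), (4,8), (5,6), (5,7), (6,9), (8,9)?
24 (handshake: sum of degrees = 2|E| = 2 x 12 = 24)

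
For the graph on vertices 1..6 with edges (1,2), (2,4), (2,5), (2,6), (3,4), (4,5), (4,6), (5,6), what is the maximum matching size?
3 (matching: (1,2), (3,4), (5,6); upper bound floor(n/2) = floor(6/2) = 3)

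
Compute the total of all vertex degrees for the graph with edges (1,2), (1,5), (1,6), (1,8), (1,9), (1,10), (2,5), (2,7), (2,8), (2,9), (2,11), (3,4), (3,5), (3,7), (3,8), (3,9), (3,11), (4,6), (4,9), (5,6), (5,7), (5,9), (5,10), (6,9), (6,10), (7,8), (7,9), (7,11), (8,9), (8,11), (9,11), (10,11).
64 (handshake: sum of degrees = 2|E| = 2 x 32 = 64)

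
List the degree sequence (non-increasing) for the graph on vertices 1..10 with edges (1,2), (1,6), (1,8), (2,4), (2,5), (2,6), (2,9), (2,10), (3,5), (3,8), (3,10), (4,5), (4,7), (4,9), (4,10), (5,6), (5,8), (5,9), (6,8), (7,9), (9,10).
[6, 6, 5, 5, 4, 4, 4, 3, 3, 2] (degrees: deg(1)=3, deg(2)=6, deg(3)=3, deg(4)=5, deg(5)=6, deg(6)=4, deg(7)=2, deg(8)=4, deg(9)=5, deg(10)=4)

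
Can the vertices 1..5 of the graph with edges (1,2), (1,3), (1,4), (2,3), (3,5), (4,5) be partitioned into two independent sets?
No (odd cycle of length 3: 3 -> 1 -> 2 -> 3)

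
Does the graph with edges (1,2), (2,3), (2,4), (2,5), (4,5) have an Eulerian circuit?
No (2 vertices have odd degree: {1, 3}; Eulerian circuit requires 0)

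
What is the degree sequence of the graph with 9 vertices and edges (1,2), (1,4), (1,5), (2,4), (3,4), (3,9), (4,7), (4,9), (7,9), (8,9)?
[5, 4, 3, 2, 2, 2, 1, 1, 0] (degrees: deg(1)=3, deg(2)=2, deg(3)=2, deg(4)=5, deg(5)=1, deg(6)=0, deg(7)=2, deg(8)=1, deg(9)=4)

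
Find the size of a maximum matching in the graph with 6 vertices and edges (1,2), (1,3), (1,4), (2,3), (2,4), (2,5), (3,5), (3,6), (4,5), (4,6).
3 (matching: (1,4), (2,5), (3,6); upper bound floor(n/2) = floor(6/2) = 3)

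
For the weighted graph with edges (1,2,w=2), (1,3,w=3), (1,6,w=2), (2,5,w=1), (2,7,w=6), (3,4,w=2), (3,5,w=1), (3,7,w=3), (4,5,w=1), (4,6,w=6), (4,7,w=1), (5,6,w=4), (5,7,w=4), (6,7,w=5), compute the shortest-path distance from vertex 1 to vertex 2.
2 (path: 1 -> 2; weights 2 = 2)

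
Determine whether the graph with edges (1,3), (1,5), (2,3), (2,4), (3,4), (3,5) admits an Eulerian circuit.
Yes (the graph is connected and all 5 vertices have even degree)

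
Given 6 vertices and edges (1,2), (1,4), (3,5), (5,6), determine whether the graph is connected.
No, it has 2 components: {1, 2, 4}, {3, 5, 6}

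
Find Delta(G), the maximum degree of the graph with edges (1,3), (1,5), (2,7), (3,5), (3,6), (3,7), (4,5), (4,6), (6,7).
4 (attained at vertex 3)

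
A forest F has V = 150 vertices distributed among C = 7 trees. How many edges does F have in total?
143 (Each of the 7 component trees on V_i vertices has V_i - 1 edges; summing gives V - C = 150 - 7 = 143)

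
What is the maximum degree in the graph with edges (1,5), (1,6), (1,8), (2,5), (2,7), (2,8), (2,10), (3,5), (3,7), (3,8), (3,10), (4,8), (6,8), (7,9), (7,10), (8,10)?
6 (attained at vertex 8)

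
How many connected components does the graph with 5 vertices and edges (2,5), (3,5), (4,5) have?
2 (components: {1}, {2, 3, 4, 5})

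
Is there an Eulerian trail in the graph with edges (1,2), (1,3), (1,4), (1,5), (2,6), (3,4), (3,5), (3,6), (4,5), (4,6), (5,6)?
Yes — and in fact it has an Eulerian circuit (the graph is connected and all 6 vertices have even degree)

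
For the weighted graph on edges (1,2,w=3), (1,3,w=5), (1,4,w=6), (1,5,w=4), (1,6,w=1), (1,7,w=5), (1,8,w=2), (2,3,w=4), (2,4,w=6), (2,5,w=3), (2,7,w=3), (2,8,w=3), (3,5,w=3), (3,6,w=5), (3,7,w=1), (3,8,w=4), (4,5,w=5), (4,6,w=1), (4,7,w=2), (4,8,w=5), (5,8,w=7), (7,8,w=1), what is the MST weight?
12 (MST edges: (1,2,w=3), (1,6,w=1), (1,8,w=2), (2,5,w=3), (3,7,w=1), (4,6,w=1), (7,8,w=1); sum of weights 3 + 1 + 2 + 3 + 1 + 1 + 1 = 12)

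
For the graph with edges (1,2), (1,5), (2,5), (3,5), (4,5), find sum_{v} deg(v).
10 (handshake: sum of degrees = 2|E| = 2 x 5 = 10)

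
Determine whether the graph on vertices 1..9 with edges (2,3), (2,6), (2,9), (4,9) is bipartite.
Yes. Partition: {1, 2, 4, 5, 7, 8}, {3, 6, 9}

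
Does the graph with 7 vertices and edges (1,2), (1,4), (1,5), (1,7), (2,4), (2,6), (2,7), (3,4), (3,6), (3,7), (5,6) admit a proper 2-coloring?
No (odd cycle of length 3: 4 -> 1 -> 2 -> 4)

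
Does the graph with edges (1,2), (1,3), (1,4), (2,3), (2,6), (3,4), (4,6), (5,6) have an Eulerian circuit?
No (6 vertices have odd degree: {1, 2, 3, 4, 5, 6}; Eulerian circuit requires 0)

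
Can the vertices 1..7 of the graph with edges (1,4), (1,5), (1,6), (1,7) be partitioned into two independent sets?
Yes. Partition: {1, 2, 3}, {4, 5, 6, 7}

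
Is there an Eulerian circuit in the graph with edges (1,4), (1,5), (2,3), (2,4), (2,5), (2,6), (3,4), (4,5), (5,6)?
Yes (the graph is connected and all 6 vertices have even degree)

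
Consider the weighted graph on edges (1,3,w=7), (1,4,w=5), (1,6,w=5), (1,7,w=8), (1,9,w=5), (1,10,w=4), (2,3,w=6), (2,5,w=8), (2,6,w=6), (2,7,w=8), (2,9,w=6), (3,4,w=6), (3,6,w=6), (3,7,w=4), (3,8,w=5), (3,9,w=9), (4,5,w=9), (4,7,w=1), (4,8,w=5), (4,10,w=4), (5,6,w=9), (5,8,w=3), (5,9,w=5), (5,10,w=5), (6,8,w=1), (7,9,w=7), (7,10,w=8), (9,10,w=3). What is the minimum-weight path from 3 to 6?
6 (path: 3 -> 6; weights 6 = 6)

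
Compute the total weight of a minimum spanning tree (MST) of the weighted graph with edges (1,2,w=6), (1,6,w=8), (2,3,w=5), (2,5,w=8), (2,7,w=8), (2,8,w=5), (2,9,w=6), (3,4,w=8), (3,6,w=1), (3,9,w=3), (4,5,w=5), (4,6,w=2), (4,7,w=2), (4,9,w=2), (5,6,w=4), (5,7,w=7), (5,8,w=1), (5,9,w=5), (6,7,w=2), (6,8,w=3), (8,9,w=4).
22 (MST edges: (1,2,w=6), (2,3,w=5), (3,6,w=1), (4,6,w=2), (4,7,w=2), (4,9,w=2), (5,8,w=1), (6,8,w=3); sum of weights 6 + 5 + 1 + 2 + 2 + 2 + 1 + 3 = 22)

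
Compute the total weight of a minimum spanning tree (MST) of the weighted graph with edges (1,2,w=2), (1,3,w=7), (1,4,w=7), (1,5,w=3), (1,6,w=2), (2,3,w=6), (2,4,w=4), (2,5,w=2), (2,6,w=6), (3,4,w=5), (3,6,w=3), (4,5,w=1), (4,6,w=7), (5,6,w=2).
10 (MST edges: (1,2,w=2), (1,6,w=2), (2,5,w=2), (3,6,w=3), (4,5,w=1); sum of weights 2 + 2 + 2 + 3 + 1 = 10)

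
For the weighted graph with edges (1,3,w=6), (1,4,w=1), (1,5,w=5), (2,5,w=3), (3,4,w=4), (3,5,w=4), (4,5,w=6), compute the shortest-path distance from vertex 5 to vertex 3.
4 (path: 5 -> 3; weights 4 = 4)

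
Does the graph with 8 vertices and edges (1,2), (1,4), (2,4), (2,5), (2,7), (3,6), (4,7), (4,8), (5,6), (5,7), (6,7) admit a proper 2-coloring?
No (odd cycle of length 3: 4 -> 1 -> 2 -> 4)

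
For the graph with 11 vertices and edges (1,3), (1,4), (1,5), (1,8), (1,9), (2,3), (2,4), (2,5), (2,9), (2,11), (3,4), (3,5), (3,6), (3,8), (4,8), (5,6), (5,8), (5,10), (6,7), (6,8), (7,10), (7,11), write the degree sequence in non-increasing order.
[6, 6, 5, 5, 5, 4, 4, 3, 2, 2, 2] (degrees: deg(1)=5, deg(2)=5, deg(3)=6, deg(4)=4, deg(5)=6, deg(6)=4, deg(7)=3, deg(8)=5, deg(9)=2, deg(10)=2, deg(11)=2)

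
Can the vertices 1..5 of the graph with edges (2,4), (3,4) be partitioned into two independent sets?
Yes. Partition: {1, 2, 3, 5}, {4}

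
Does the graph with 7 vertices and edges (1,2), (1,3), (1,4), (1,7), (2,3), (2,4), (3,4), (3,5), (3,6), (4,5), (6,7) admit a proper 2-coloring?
No (odd cycle of length 3: 4 -> 1 -> 2 -> 4)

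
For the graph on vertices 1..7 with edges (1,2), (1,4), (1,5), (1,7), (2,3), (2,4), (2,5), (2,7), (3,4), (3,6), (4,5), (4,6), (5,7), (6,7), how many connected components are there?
1 (components: {1, 2, 3, 4, 5, 6, 7})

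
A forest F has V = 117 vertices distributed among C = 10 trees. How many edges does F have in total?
107 (Each of the 10 component trees on V_i vertices has V_i - 1 edges; summing gives V - C = 117 - 10 = 107)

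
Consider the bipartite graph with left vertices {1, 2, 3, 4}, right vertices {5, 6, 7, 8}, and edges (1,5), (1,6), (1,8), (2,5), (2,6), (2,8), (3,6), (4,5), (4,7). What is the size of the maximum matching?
4 (matching: (1,8), (2,5), (3,6), (4,7); upper bound min(|L|,|R|) = min(4,4) = 4)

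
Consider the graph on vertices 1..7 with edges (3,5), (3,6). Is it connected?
No, it has 5 components: {1}, {2}, {3, 5, 6}, {4}, {7}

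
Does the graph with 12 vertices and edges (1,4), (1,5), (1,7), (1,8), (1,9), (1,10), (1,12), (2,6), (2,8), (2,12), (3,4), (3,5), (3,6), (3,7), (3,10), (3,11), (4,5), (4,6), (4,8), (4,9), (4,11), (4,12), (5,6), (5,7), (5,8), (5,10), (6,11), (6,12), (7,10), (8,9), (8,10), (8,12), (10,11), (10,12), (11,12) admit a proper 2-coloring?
No (odd cycle of length 3: 10 -> 1 -> 12 -> 10)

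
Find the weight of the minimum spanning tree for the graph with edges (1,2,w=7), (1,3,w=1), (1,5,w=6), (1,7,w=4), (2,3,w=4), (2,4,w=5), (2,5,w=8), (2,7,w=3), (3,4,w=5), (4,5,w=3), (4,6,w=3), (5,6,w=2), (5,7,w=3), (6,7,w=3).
16 (MST edges: (1,3,w=1), (1,7,w=4), (2,7,w=3), (4,5,w=3), (5,6,w=2), (5,7,w=3); sum of weights 1 + 4 + 3 + 3 + 2 + 3 = 16)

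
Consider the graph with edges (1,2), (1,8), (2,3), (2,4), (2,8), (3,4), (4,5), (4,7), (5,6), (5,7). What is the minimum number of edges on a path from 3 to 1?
2 (path: 3 -> 2 -> 1, 2 edges)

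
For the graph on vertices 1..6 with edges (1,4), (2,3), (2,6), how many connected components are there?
3 (components: {1, 4}, {2, 3, 6}, {5})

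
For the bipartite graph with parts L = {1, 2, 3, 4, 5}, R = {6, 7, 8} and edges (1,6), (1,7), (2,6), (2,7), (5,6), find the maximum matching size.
2 (matching: (1,7), (2,6); upper bound min(|L|,|R|) = min(5,3) = 3)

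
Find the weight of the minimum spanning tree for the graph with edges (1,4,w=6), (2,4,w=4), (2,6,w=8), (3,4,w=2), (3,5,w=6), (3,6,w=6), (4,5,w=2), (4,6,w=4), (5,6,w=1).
15 (MST edges: (1,4,w=6), (2,4,w=4), (3,4,w=2), (4,5,w=2), (5,6,w=1); sum of weights 6 + 4 + 2 + 2 + 1 = 15)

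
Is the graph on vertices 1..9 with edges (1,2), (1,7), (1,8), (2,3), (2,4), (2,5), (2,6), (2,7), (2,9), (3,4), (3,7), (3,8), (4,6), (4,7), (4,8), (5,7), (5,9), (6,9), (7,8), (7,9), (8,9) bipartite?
No (odd cycle of length 3: 2 -> 1 -> 7 -> 2)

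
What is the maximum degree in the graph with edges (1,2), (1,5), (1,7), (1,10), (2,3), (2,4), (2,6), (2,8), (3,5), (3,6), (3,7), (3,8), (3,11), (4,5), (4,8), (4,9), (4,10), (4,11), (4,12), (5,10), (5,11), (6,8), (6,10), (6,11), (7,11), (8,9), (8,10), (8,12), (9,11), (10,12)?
7 (attained at vertices 4, 8)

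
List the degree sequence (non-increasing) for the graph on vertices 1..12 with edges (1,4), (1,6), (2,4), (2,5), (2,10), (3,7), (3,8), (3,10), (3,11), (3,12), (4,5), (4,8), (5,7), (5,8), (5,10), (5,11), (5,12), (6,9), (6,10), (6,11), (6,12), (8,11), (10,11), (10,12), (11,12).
[7, 6, 6, 5, 5, 5, 4, 4, 3, 2, 2, 1] (degrees: deg(1)=2, deg(2)=3, deg(3)=5, deg(4)=4, deg(5)=7, deg(6)=5, deg(7)=2, deg(8)=4, deg(9)=1, deg(10)=6, deg(11)=6, deg(12)=5)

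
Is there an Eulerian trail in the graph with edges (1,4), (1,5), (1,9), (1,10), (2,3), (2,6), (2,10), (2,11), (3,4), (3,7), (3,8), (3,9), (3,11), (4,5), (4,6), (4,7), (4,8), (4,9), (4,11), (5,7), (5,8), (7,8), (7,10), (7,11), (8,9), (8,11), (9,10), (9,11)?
Yes — and in fact it has an Eulerian circuit (the graph is connected and all 11 vertices have even degree)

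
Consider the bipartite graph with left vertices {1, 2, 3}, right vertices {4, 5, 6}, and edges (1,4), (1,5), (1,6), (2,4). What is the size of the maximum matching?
2 (matching: (1,6), (2,4); upper bound min(|L|,|R|) = min(3,3) = 3)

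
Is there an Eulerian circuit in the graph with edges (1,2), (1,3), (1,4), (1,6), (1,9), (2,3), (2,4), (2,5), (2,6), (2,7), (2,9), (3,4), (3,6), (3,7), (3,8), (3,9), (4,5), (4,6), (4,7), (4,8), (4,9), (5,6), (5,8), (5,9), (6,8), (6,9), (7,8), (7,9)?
No (8 vertices have odd degree: {1, 2, 3, 5, 6, 7, 8, 9}; Eulerian circuit requires 0)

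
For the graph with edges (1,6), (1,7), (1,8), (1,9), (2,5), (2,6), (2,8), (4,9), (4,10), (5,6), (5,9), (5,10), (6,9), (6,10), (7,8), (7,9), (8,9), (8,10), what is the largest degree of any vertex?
6 (attained at vertex 9)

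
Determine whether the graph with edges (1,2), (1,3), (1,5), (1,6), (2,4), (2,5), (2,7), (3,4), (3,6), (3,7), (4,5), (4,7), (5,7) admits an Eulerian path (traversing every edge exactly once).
Yes — and in fact it has an Eulerian circuit (the graph is connected and all 7 vertices have even degree)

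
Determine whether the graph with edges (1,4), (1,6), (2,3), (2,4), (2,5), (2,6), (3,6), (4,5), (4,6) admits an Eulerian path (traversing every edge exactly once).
Yes — and in fact it has an Eulerian circuit (the graph is connected and all 6 vertices have even degree)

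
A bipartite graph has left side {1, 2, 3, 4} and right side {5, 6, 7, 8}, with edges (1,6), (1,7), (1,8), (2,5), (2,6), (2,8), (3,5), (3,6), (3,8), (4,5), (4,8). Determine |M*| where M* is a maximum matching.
4 (matching: (1,7), (2,8), (3,6), (4,5); upper bound min(|L|,|R|) = min(4,4) = 4)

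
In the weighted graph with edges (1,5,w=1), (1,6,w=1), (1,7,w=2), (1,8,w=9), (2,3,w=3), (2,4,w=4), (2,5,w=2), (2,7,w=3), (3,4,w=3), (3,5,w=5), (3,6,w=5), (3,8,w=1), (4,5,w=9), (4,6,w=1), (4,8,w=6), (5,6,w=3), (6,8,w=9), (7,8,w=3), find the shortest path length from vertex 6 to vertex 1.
1 (path: 6 -> 1; weights 1 = 1)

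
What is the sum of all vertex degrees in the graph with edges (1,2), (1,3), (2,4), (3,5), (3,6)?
10 (handshake: sum of degrees = 2|E| = 2 x 5 = 10)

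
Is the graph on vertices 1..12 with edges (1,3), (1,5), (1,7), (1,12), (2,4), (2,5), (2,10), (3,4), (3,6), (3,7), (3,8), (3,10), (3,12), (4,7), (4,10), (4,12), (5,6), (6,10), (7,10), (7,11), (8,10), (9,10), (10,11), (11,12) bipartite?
No (odd cycle of length 3: 3 -> 1 -> 7 -> 3)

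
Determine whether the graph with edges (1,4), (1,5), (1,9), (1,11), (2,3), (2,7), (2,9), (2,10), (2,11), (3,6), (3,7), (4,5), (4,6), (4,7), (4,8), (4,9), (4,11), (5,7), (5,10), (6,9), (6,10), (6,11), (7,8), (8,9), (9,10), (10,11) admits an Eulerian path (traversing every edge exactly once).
No (8 vertices have odd degree: {2, 3, 4, 6, 7, 8, 10, 11}; Eulerian path requires 0 or 2)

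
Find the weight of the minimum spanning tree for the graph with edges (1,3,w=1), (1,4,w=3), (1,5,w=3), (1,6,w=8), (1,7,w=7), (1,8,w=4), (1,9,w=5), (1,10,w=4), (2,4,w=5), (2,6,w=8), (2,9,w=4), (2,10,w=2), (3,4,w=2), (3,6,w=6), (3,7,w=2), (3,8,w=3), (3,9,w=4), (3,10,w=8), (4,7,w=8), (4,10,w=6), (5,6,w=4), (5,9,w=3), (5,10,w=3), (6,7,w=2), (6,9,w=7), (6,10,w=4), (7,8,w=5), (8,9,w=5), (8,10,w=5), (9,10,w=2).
20 (MST edges: (1,3,w=1), (1,5,w=3), (2,10,w=2), (3,4,w=2), (3,7,w=2), (3,8,w=3), (5,9,w=3), (6,7,w=2), (9,10,w=2); sum of weights 1 + 3 + 2 + 2 + 2 + 3 + 3 + 2 + 2 = 20)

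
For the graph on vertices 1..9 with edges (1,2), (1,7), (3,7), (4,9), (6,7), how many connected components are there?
4 (components: {1, 2, 3, 6, 7}, {4, 9}, {5}, {8})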